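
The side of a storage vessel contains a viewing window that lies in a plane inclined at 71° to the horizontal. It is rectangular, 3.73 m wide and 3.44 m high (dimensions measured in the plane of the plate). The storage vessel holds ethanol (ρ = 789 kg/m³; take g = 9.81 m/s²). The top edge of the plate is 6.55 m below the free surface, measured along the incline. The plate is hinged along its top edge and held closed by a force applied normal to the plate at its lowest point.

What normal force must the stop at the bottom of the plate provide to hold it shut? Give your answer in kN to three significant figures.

P ≈ 415 kN

γ = ρg = 789 × 9.81 / 1000 = 7.74009 kN/m³.
Let θ = 71° be the plate's angle to the horizontal; measure y along the incline from where the plane meets the free surface. Vertical depth h = y·sinθ with sinθ = 0.945519.
The centroid lies 3.44/2 = 1.72 m below the top edge, so y_c = 6.55 + 1.72 = 8.27 m and h_c = 8.27 × 0.945519 = 7.81944 m.
A = 3.73 × 3.44 = 12.8312 m².
Resultant F = γ·h_c·A = 7.74009 × 7.81944 × 12.8312 = 776.585 kN.
I_c = b·h³/12 = 3.73 × 3.44³/12 = 12.6533 m⁴.
Centre of pressure: y_p = y_c + I_c/(y_c·A) = 8.27 + 12.6533/(8.27 × 12.8312) = 8.27 + 0.119242 = 8.38924 m along the plane.
The resultant acts 1.72 + 0.119242 = 1.83924 m (along the plate) below the hinge at the top edge, so the moment about the hinge is M = F × 1.83924 = 776.585 × 1.83924 = 1428.33 kN·m.
A normal force at the bottom, 3.44 m from the hinge, must supply this moment: P = 1428.33/3.44 = 415.212 kN.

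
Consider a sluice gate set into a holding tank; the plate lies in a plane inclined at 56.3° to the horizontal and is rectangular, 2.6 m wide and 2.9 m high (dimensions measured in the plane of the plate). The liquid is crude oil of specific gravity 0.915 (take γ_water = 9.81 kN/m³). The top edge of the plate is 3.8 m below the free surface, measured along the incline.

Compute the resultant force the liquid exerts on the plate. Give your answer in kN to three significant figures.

F ≈ 296 kN

γ = 0.915 × 9.81 = 8.97615 kN/m³.
Let θ = 56.3° be the plate's angle to the horizontal; measure y along the incline from where the plane meets the free surface. Vertical depth h = y·sinθ with sinθ = 0.831954.
The centroid lies 2.9/2 = 1.45 m below the top edge, so y_c = 3.8 + 1.45 = 5.25 m and h_c = 5.25 × 0.831954 = 4.36776 m.
A = 2.6 × 2.9 = 7.54 m².
Resultant F = γ·h_c·A = 8.97615 × 4.36776 × 7.54 = 295.611 kN.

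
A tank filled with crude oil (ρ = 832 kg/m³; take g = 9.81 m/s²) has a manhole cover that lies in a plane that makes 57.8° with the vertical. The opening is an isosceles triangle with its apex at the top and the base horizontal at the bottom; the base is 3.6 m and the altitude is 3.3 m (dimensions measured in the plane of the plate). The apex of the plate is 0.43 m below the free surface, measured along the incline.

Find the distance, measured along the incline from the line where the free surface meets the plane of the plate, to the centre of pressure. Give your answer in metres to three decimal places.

y_p = 2.860 m

γ = ρg = 832 × 9.81 / 1000 = 8.16192 kN/m³.
The plate makes 57.8° with the vertical, i.e. θ = 90° − 57.8° = 32.2° to the horizontal. Measuring y along the incline from the free-surface line, vertical depth h = y·sinθ with sinθ = 0.532876.
With the apex up, the centroid sits 2h/3 = 2 × 3.3/3 = 2.2 m below the apex, so y_c = 0.43 + 2.2 = 2.63 m and h_c = 2.63 × 0.532876 = 1.40146 m.
A = ½ × 3.6 × 3.3 = 5.94 m².
Resultant F = γ·h_c·A = 8.16192 × 1.40146 × 5.94 = 67.9453 kN.
I_c = b·h³/36 = 3.6 × 3.3³/36 = 3.5937 m⁴.
Centre of pressure: y_p = y_c + I_c/(y_c·A) = 2.63 + 3.5937/(2.63 × 5.94) = 2.63 + 0.230038 = 2.86004 m along the plane.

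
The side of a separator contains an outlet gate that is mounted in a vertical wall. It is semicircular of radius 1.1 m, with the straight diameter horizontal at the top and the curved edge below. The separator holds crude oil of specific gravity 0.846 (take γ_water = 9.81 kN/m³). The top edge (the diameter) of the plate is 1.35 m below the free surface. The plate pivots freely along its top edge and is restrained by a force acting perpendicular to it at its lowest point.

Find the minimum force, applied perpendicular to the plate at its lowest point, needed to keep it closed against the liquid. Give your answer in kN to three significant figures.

P ≈ 13.4 kN

γ = 0.846 × 9.81 = 8.29926 kN/m³.
The centroid of a semicircle lies 4r/(3π) = 0.466854 m from the diameter, here below the top edge, so the centroid depth is h_c = 1.35 + 0.466854 = 1.81685 m.
A = πr²/2 = π × 1.1²/2 = 1.90066 m².
Resultant F = γ·h_c·A = 8.29926 × 1.81685 × 1.90066 = 28.6591 kN.
I_c = (π/8 − 8/(9π))·r⁴ = 0.109757 × 1.1⁴ = 0.160695 m⁴.
Centre of pressure: y_p = y_c + I_c/(y_c·A) = 1.81685 + 0.160695/(1.81685 × 1.90066) = 1.81685 + 0.0465349 = 1.86338 m along the plane.
The resultant acts 0.466854 + 0.0465349 = 0.513389 m (along the plate) below the hinge at the top edge, so the moment about the hinge is M = F × 0.513389 = 28.6591 × 0.513389 = 14.7133 kN·m.
A normal force at the bottom, 1.1 m from the hinge, must supply this moment: P = 14.7133/1.1 = 13.3757 kN.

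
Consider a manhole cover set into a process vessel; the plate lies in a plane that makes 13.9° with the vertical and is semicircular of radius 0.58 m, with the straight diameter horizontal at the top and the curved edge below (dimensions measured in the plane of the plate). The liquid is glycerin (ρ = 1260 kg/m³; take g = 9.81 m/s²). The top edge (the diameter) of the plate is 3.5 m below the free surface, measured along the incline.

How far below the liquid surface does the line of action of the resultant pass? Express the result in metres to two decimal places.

h_p = 3.64 m

γ = ρg = 1260 × 9.81 / 1000 = 12.3606 kN/m³.
The plate makes 13.9° with the vertical, i.e. θ = 90° − 13.9° = 76.1° to the horizontal. Measuring y along the incline from the free-surface line, vertical depth h = y·sinθ with sinθ = 0.970716.
The centroid of a semicircle lies 4r/(3π) = 0.24616 m from the diameter, here below the top edge, so y_c = 3.5 + 0.24616 = 3.74616 m and h_c = 3.74616 × 0.970716 = 3.63646 m.
A = πr²/2 = π × 0.58²/2 = 0.528416 m².
Resultant F = γ·h_c·A = 12.3606 × 3.63646 × 0.528416 = 23.7517 kN.
I_c = (π/8 − 8/(9π))·r⁴ = 0.109757 × 0.58⁴ = 0.0124206 m⁴.
Centre of pressure: y_p = y_c + I_c/(y_c·A) = 3.74616 + 0.0124206/(3.74616 × 0.528416) = 3.74616 + 0.00627452 = 3.75243 m along the plane.
Vertically, h_p = y_p·sinθ = 3.75243 × 0.970716 = 3.64254 m.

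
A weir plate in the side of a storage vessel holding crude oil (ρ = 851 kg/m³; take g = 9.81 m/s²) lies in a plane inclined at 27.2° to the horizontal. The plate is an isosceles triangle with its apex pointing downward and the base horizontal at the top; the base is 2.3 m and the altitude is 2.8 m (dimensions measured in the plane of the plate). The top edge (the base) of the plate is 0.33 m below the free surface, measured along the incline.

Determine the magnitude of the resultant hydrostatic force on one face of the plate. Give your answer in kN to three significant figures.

F ≈ 15.5 kN

γ = ρg = 851 × 9.81 / 1000 = 8.34831 kN/m³.
Let θ = 27.2° be the plate's angle to the horizontal; measure y along the incline from where the plane meets the free surface. Vertical depth h = y·sinθ with sinθ = 0.457098.
With the apex down, the centroid sits h/3 = 2.8/3 = 0.933333 m below the base (the top edge), so y_c = 0.33 + 0.933333 = 1.26333 m and h_c = 1.26333 × 0.457098 = 0.577466 m.
A = ½ × 2.3 × 2.8 = 3.22 m².
Resultant F = γ·h_c·A = 8.34831 × 0.577466 × 3.22 = 15.5232 kN.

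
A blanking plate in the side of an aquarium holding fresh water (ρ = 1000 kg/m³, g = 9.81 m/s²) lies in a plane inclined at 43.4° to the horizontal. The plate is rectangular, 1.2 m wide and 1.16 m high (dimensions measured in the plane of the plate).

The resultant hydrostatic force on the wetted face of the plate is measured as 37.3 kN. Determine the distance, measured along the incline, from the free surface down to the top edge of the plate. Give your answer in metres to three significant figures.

γ = ρg = 1000 × 9.81 = 9810 N/m³ = 9.81 kN/m³.
A = 1.2 × 1.16 = 1.392 m².
From F = γ·h_c·A, the centroid depth is h_c = 37.3/(9.81 × 1.392) = 2.7315 m.
Let θ = 43.4° be the plate's angle to the horizontal; measure y along the incline from where the plane meets the free surface. Vertical depth h = y·sinθ with sinθ = 0.687088.
Along the incline, y_c = h_c/sinθ = 2.7315/0.687088 = 3.97547 m.
The centroid lies 1.16/2 = 0.58 m below the top edge, so the top edge sits at y_top = 3.97547 − 0.58 = 3.39547 m along the incline.

y_top ≈ 3.40 m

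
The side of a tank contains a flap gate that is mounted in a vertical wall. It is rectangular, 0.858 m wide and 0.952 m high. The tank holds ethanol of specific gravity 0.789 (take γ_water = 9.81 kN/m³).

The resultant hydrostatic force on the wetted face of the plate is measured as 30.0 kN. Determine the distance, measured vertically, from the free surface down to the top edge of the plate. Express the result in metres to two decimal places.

γ = 0.789 × 9.81 = 7.74009 kN/m³.
A = 0.858 × 0.952 = 0.816816 m².
From F = γ·h_c·A, the centroid depth is h_c = 30.0/(7.74009 × 0.816816) = 4.74516 m.
The centroid lies 0.952/2 = 0.476 m below the top edge, so the top edge sits at h_top = 4.74516 − 0.476 = 4.26916 m below the surface.

d_top ≈ 4.27 m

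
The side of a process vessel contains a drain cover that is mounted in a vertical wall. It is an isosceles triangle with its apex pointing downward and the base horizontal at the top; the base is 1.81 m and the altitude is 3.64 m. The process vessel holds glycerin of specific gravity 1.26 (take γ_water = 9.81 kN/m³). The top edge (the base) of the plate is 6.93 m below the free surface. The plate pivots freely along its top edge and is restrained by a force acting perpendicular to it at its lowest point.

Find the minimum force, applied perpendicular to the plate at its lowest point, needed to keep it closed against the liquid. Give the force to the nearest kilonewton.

P ≈ 119 kN

γ = 1.26 × 9.81 = 12.3606 kN/m³.
With the apex down, the centroid sits h/3 = 3.64/3 = 1.21333 m below the base (the top edge), so the centroid depth is h_c = 6.93 + 1.21333 = 8.14333 m.
A = ½ × 1.81 × 3.64 = 3.2942 m².
Resultant F = γ·h_c·A = 12.3606 × 8.14333 × 3.2942 = 331.582 kN.
I_c = b·h³/36 = 1.81 × 3.64³/36 = 2.42482 m⁴.
Centre of pressure: y_p = y_c + I_c/(y_c·A) = 8.14333 + 2.42482/(8.14333 × 3.2942) = 8.14333 + 0.0903915 = 8.23372 m along the plane.
The resultant acts 1.21333 + 0.0903915 = 1.30372 m (along the plate) below the hinge at the top edge, so the moment about the hinge is M = F × 1.30372 = 331.582 × 1.30372 = 432.29 kN·m.
A normal force at the bottom, 3.64 m from the hinge, must supply this moment: P = 432.29/3.64 = 118.761 kN.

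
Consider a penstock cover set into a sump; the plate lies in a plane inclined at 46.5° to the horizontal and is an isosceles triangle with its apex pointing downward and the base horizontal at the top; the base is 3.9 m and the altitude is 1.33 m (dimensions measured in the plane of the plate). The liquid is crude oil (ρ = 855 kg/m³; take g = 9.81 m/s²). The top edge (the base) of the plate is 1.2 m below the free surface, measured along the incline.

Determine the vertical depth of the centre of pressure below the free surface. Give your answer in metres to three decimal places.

h_p = 1.235 m

γ = ρg = 855 × 9.81 / 1000 = 8.38755 kN/m³.
Let θ = 46.5° be the plate's angle to the horizontal; measure y along the incline from where the plane meets the free surface. Vertical depth h = y·sinθ with sinθ = 0.725374.
With the apex down, the centroid sits h/3 = 1.33/3 = 0.443333 m below the base (the top edge), so y_c = 1.2 + 0.443333 = 1.64333 m and h_c = 1.64333 × 0.725374 = 1.19203 m.
A = ½ × 3.9 × 1.33 = 2.5935 m².
Resultant F = γ·h_c·A = 8.38755 × 1.19203 × 2.5935 = 25.9304 kN.
I_c = b·h³/36 = 3.9 × 1.33³/36 = 0.254869 m⁴.
Centre of pressure: y_p = y_c + I_c/(y_c·A) = 1.64333 + 0.254869/(1.64333 × 2.5935) = 1.64333 + 0.0598007 = 1.70313 m along the plane.
Vertically, h_p = y_p·sinθ = 1.70313 × 0.725374 = 1.23541 m.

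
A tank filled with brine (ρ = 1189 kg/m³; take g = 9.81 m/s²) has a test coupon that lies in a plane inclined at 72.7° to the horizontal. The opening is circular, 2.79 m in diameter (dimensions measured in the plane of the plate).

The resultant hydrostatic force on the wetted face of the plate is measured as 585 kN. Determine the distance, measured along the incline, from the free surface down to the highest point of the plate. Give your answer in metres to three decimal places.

y_top ≈ 7.197 m

γ = ρg = 1189 × 9.81 / 1000 = 11.66409 kN/m³.
A = π(1.395)² = 6.11362 m².
From F = γ·h_c·A, the centroid depth is h_c = 585/(11.66409 × 6.11362) = 8.20364 m.
Let θ = 72.7° be the plate's angle to the horizontal; measure y along the incline from where the plane meets the free surface. Vertical depth h = y·sinθ with sinθ = 0.954761.
Along the incline, y_c = h_c/sinθ = 8.20364/0.954761 = 8.59235 m.
The centroid is at the centre, 1.395 m below the top of the plate, so the highest point sits at y_top = 8.59235 − 1.395 = 7.19735 m along the incline.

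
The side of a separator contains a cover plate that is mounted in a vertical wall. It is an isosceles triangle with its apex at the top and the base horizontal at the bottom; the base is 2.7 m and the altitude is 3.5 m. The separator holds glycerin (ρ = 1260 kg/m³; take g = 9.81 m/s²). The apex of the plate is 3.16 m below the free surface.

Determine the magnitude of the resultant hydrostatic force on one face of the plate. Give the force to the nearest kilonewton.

γ = ρg = 1260 × 9.81 / 1000 = 12.3606 kN/m³.
With the apex up, the centroid sits 2h/3 = 2 × 3.5/3 = 2.33333 m below the apex, so the centroid depth is h_c = 3.16 + 2.33333 = 5.49333 m.
A = ½ × 2.7 × 3.5 = 4.725 m².
Resultant F = γ·h_c·A = 12.3606 × 5.49333 × 4.725 = 320.832 kN.

F ≈ 321 kN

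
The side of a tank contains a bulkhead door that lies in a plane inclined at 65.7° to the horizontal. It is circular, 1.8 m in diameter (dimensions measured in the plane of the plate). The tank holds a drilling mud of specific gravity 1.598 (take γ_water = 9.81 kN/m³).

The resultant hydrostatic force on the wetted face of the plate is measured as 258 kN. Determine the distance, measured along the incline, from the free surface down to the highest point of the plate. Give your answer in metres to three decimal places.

γ = 1.598 × 9.81 = 15.67638 kN/m³.
A = π(0.9)² = 2.54469 m².
From F = γ·h_c·A, the centroid depth is h_c = 258/(15.67638 × 2.54469) = 6.46754 m.
Let θ = 65.7° be the plate's angle to the horizontal; measure y along the incline from where the plane meets the free surface. Vertical depth h = y·sinθ with sinθ = 0.911403.
Along the incline, y_c = h_c/sinθ = 6.46754/0.911403 = 7.09625 m.
The centroid is at the centre, 0.9 m below the top of the plate, so the highest point sits at y_top = 7.09625 − 0.9 = 6.19625 m along the incline.

y_top ≈ 6.196 m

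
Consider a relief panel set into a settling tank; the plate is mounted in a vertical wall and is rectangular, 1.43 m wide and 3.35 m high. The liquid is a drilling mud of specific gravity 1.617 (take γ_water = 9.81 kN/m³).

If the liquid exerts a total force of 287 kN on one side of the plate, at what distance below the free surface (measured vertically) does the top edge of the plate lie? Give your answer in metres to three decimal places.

d_top ≈ 2.102 m

γ = 1.617 × 9.81 = 15.86277 kN/m³.
A = 1.43 × 3.35 = 4.7905 m².
From F = γ·h_c·A, the centroid depth is h_c = 287/(15.86277 × 4.7905) = 3.77678 m.
The centroid lies 3.35/2 = 1.675 m below the top edge, so the top edge sits at h_top = 3.77678 − 1.675 = 2.10178 m below the surface.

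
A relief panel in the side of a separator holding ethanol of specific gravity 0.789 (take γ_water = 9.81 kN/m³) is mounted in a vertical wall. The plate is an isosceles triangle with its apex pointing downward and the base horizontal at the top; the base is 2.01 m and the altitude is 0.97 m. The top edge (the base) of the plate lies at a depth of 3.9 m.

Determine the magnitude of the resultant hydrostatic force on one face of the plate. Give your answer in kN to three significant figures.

F ≈ 31.9 kN

γ = 0.789 × 9.81 = 7.74009 kN/m³.
With the apex down, the centroid sits h/3 = 0.97/3 = 0.323333 m below the base (the top edge), so the centroid depth is h_c = 3.9 + 0.323333 = 4.22333 m.
A = ½ × 2.01 × 0.97 = 0.97485 m².
Resultant F = γ·h_c·A = 7.74009 × 4.22333 × 0.97485 = 31.8668 kN.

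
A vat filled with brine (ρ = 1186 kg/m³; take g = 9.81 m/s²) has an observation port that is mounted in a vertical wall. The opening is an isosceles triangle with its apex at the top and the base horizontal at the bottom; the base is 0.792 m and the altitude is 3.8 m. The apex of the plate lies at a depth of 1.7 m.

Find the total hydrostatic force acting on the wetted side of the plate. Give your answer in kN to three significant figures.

F ≈ 74.1 kN

γ = ρg = 1186 × 9.81 / 1000 = 11.63466 kN/m³.
With the apex up, the centroid sits 2h/3 = 2 × 3.8/3 = 2.53333 m below the apex, so the centroid depth is h_c = 1.7 + 2.53333 = 4.23333 m.
A = ½ × 0.792 × 3.8 = 1.5048 m².
Resultant F = γ·h_c·A = 11.63466 × 4.23333 × 1.5048 = 74.1164 kN.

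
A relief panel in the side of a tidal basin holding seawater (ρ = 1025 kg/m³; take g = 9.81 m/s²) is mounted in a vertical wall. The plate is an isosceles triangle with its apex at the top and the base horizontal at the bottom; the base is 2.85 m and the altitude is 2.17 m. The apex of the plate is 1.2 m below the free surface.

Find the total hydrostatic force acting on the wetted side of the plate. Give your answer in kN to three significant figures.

γ = ρg = 1025 × 9.81 / 1000 = 10.05525 kN/m³.
With the apex up, the centroid sits 2h/3 = 2 × 2.17/3 = 1.44667 m below the apex, so the centroid depth is h_c = 1.2 + 1.44667 = 2.64667 m.
A = ½ × 2.85 × 2.17 = 3.09225 m².
Resultant F = γ·h_c·A = 10.05525 × 2.64667 × 3.09225 = 82.2938 kN.

F ≈ 82.3 kN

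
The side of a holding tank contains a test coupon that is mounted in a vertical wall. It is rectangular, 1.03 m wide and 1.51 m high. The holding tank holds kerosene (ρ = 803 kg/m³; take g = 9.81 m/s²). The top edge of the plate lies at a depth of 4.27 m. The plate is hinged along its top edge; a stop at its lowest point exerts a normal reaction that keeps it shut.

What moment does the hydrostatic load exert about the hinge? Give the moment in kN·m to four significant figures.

γ = ρg = 803 × 9.81 / 1000 = 7.87743 kN/m³.
The centroid lies 1.51/2 = 0.755 m below the top edge, so the centroid depth is h_c = 4.27 + 0.755 = 5.025 m.
A = 1.03 × 1.51 = 1.5553 m².
Resultant F = γ·h_c·A = 7.87743 × 5.025 × 1.5553 = 61.5651 kN.
I_c = b·h³/12 = 1.03 × 1.51³/12 = 0.29552 m⁴.
Centre of pressure: y_p = y_c + I_c/(y_c·A) = 5.025 + 0.29552/(5.025 × 1.5553) = 5.025 + 0.0378126 = 5.06281 m along the plane.
The resultant acts 0.755 + 0.0378126 = 0.792813 m (along the plate) below the hinge at the top edge, so the moment about the hinge is M = F × 0.792813 = 61.5651 × 0.792813 = 48.8096 kN·m.

M ≈ 48.81 kN·m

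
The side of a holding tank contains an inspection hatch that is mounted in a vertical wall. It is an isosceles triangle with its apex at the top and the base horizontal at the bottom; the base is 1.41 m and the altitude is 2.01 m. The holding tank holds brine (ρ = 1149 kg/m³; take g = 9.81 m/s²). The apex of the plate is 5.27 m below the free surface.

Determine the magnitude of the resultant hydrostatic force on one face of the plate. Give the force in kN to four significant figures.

γ = ρg = 1149 × 9.81 / 1000 = 11.27169 kN/m³.
With the apex up, the centroid sits 2h/3 = 2 × 2.01/3 = 1.34 m below the apex, so the centroid depth is h_c = 5.27 + 1.34 = 6.61 m.
A = ½ × 1.41 × 2.01 = 1.41705 m².
Resultant F = γ·h_c·A = 11.27169 × 6.61 × 1.41705 = 105.579 kN.

F ≈ 105.6 kN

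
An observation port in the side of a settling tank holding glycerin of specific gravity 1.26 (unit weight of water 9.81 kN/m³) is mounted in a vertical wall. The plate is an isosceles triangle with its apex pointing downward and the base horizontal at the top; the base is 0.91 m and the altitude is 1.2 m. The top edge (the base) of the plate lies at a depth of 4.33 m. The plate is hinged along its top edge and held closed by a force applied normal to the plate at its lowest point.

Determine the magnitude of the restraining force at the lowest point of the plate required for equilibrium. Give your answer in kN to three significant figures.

P ≈ 11.1 kN

γ = 1.26 × 9.81 = 12.3606 kN/m³.
With the apex down, the centroid sits h/3 = 1.2/3 = 0.4 m below the base (the top edge), so the centroid depth is h_c = 4.33 + 0.4 = 4.73 m.
A = ½ × 0.91 × 1.2 = 0.546 m².
Resultant F = γ·h_c·A = 12.3606 × 4.73 × 0.546 = 31.9222 kN.
I_c = b·h³/36 = 0.91 × 1.2³/36 = 0.04368 m⁴.
Centre of pressure: y_p = y_c + I_c/(y_c·A) = 4.73 + 0.04368/(4.73 × 0.546) = 4.73 + 0.0169133 = 4.74691 m along the plane.
The resultant acts 0.4 + 0.0169133 = 0.416913 m (along the plate) below the hinge at the top edge, so the moment about the hinge is M = F × 0.416913 = 31.9222 × 0.416913 = 13.3088 kN·m.
A normal force at the bottom, 1.2 m from the hinge, must supply this moment: P = 13.3088/1.2 = 11.0907 kN.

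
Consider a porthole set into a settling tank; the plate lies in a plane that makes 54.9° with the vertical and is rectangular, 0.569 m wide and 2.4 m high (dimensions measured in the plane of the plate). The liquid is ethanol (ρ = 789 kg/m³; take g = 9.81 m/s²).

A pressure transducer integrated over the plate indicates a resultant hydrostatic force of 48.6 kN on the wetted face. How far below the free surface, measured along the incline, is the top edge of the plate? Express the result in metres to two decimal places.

y_top ≈ 6.80 m

γ = ρg = 789 × 9.81 / 1000 = 7.74009 kN/m³.
A = 0.569 × 2.4 = 1.3656 m².
From F = γ·h_c·A, the centroid depth is h_c = 48.6/(7.74009 × 1.3656) = 4.59798 m.
The plate makes 54.9° with the vertical, i.e. θ = 90° − 54.9° = 35.1° to the horizontal. Measuring y along the incline from the free-surface line, vertical depth h = y·sinθ with sinθ = 0.575005.
Along the incline, y_c = h_c/sinθ = 4.59798/0.575005 = 7.99642 m.
The centroid lies 2.4/2 = 1.2 m below the top edge, so the top edge sits at y_top = 7.99642 − 1.2 = 6.79642 m along the incline.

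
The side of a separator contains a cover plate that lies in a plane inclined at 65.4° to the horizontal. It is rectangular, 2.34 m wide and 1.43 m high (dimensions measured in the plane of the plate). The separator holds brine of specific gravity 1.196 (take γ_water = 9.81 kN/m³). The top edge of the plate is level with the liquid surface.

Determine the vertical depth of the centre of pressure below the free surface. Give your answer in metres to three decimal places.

h_p = 0.867 m

γ = 1.196 × 9.81 = 11.73276 kN/m³.
Let θ = 65.4° be the plate's angle to the horizontal; measure y along the incline from where the plane meets the free surface. Vertical depth h = y·sinθ with sinθ = 0.909236.
The centroid lies 1.43/2 = 0.715 m below the top edge, so y_c = 0.715 m and h_c = 0.715 × 0.909236 = 0.650104 m.
A = 2.34 × 1.43 = 3.3462 m².
Resultant F = γ·h_c·A = 11.73276 × 0.650104 × 3.3462 = 25.5232 kN.
I_c = b·h³/12 = 2.34 × 1.43³/12 = 0.57022 m⁴.
Centre of pressure: y_p = y_c + I_c/(y_c·A) = 0.715 + 0.57022/(0.715 × 3.3462) = 0.715 + 0.238333 = 0.953333 m along the plane.
Vertically, h_p = y_p·sinθ = 0.953333 × 0.909236 = 0.866805 m.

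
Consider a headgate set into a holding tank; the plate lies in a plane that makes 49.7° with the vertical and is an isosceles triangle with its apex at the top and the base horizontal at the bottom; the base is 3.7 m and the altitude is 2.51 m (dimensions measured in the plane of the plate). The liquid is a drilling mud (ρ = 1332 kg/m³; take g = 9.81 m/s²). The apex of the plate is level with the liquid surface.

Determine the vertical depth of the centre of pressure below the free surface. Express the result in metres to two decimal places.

h_p = 1.22 m

γ = ρg = 1332 × 9.81 / 1000 = 13.06692 kN/m³.
The plate makes 49.7° with the vertical, i.e. θ = 90° − 49.7° = 40.3° to the horizontal. Measuring y along the incline from the free-surface line, vertical depth h = y·sinθ with sinθ = 0.646790.
With the apex up, the centroid sits 2h/3 = 2 × 2.51/3 = 1.67333 m below the apex, so y_c = 1.67333 m and h_c = 1.67333 × 0.646790 = 1.08229 m.
A = ½ × 3.7 × 2.51 = 4.6435 m².
Resultant F = γ·h_c·A = 13.06692 × 1.08229 × 4.6435 = 65.6693 kN.
I_c = b·h³/36 = 3.7 × 2.51³/36 = 1.62525 m⁴.
Centre of pressure: y_p = y_c + I_c/(y_c·A) = 1.67333 + 1.62525/(1.67333 × 4.6435) = 1.67333 + 0.209167 = 1.8825 m along the plane.
Vertically, h_p = y_p·sinθ = 1.8825 × 0.646790 = 1.21758 m.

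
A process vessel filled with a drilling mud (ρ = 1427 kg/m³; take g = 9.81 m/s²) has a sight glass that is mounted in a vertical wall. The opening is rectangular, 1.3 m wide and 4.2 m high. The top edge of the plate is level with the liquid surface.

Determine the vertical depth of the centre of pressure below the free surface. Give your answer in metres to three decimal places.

h_p = 2.800 m

γ = ρg = 1427 × 9.81 / 1000 = 13.99887 kN/m³.
The centroid lies 4.2/2 = 2.1 m below the top edge, so the centroid depth is h_c = 2.1 m.
A = 1.3 × 4.2 = 5.46 m².
Resultant F = γ·h_c·A = 13.99887 × 2.1 × 5.46 = 160.511 kN.
I_c = b·h³/12 = 1.3 × 4.2³/12 = 8.0262 m⁴.
Centre of pressure: y_p = y_c + I_c/(y_c·A) = 2.1 + 8.0262/(2.1 × 5.46) = 2.1 + 0.7 = 2.8 m along the plane.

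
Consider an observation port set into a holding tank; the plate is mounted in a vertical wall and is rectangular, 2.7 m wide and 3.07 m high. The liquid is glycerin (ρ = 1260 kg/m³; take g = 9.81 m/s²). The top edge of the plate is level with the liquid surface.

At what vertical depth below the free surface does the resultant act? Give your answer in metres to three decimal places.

h_p = 2.047 m

γ = ρg = 1260 × 9.81 / 1000 = 12.3606 kN/m³.
The centroid lies 3.07/2 = 1.535 m below the top edge, so the centroid depth is h_c = 1.535 m.
A = 2.7 × 3.07 = 8.289 m².
Resultant F = γ·h_c·A = 12.3606 × 1.535 × 8.289 = 157.272 kN.
I_c = b·h³/12 = 2.7 × 3.07³/12 = 6.51025 m⁴.
Centre of pressure: y_p = y_c + I_c/(y_c·A) = 1.535 + 6.51025/(1.535 × 8.289) = 1.535 + 0.511667 = 2.04667 m along the plane.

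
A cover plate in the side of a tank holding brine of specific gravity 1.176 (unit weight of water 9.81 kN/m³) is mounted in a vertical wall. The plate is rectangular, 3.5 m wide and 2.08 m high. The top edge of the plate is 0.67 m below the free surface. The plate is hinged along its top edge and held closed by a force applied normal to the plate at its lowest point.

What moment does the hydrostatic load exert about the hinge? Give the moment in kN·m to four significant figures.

γ = 1.176 × 9.81 = 11.53656 kN/m³.
The centroid lies 2.08/2 = 1.04 m below the top edge, so the centroid depth is h_c = 0.67 + 1.04 = 1.71 m.
A = 3.5 × 2.08 = 7.28 m².
Resultant F = γ·h_c·A = 11.53656 × 1.71 × 7.28 = 143.616 kN.
I_c = b·h³/12 = 3.5 × 2.08³/12 = 2.62468 m⁴.
Centre of pressure: y_p = y_c + I_c/(y_c·A) = 1.71 + 2.62468/(1.71 × 7.28) = 1.71 + 0.210838 = 1.92084 m along the plane.
The resultant acts 1.04 + 0.210838 = 1.25084 m (along the plate) below the hinge at the top edge, so the moment about the hinge is M = F × 1.25084 = 143.616 × 1.25084 = 179.641 kN·m.

M ≈ 179.6 kN·m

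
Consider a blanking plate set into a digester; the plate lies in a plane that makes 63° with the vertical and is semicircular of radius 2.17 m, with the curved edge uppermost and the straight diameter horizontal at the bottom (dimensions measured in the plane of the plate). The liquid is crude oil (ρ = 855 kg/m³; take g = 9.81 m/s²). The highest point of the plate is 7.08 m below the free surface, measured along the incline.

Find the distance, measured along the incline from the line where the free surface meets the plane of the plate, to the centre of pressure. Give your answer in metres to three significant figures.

γ = ρg = 855 × 9.81 / 1000 = 8.38755 kN/m³.
The plate makes 63° with the vertical, i.e. θ = 90° − 63° = 27° to the horizontal. Measuring y along the incline from the free-surface line, vertical depth h = y·sinθ with sinθ = 0.453990.
The centroid lies 4r/(3π) = 0.920977 m above the diameter, so r − 4r/(3π) = 2.17 − 0.920977 = 1.24902 m below the topmost point, so y_c = 7.08 + 1.24902 = 8.32902 m and h_c = 8.32902 × 0.453990 = 3.78129 m.
A = πr²/2 = π × 2.17²/2 = 7.39672 m².
Resultant F = γ·h_c·A = 8.38755 × 3.78129 × 7.39672 = 234.593 kN.
I_c = (π/8 − 8/(9π))·r⁴ = 0.109757 × 2.17⁴ = 2.43372 m⁴.
Centre of pressure: y_p = y_c + I_c/(y_c·A) = 8.32902 + 2.43372/(8.32902 × 7.39672) = 8.32902 + 0.0395037 = 8.36852 m along the plane.

y_p = 8.37 m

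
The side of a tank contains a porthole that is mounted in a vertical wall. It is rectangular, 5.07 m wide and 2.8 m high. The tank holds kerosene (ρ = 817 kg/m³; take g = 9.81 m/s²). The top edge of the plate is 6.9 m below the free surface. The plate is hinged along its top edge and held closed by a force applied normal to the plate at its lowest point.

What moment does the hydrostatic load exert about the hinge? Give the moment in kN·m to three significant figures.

M ≈ 1400 kN·m

γ = ρg = 817 × 9.81 / 1000 = 8.01477 kN/m³.
The centroid lies 2.8/2 = 1.4 m below the top edge, so the centroid depth is h_c = 6.9 + 1.4 = 8.3 m.
A = 5.07 × 2.8 = 14.196 m².
Resultant F = γ·h_c·A = 8.01477 × 8.3 × 14.196 = 944.355 kN.
I_c = b·h³/12 = 5.07 × 2.8³/12 = 9.27472 m⁴.
Centre of pressure: y_p = y_c + I_c/(y_c·A) = 8.3 + 9.27472/(8.3 × 14.196) = 8.3 + 0.0787149 = 8.37871 m along the plane.
The resultant acts 1.4 + 0.0787149 = 1.47871 m (along the plate) below the hinge at the top edge, so the moment about the hinge is M = F × 1.47871 = 944.355 × 1.47871 = 1396.43 kN·m.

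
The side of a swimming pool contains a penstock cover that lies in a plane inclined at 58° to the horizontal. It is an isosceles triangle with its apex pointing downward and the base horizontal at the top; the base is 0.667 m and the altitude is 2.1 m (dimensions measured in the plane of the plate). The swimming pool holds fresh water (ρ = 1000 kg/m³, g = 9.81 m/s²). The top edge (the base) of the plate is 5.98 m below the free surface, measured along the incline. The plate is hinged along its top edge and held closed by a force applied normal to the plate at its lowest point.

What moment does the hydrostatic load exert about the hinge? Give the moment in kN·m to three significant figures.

γ = ρg = 1000 × 9.81 = 9810 N/m³ = 9.81 kN/m³.
Let θ = 58° be the plate's angle to the horizontal; measure y along the incline from where the plane meets the free surface. Vertical depth h = y·sinθ with sinθ = 0.848048.
With the apex down, the centroid sits h/3 = 2.1/3 = 0.7 m below the base (the top edge), so y_c = 5.98 + 0.7 = 6.68 m and h_c = 6.68 × 0.848048 = 5.66496 m.
A = ½ × 0.667 × 2.1 = 0.70035 m².
Resultant F = γ·h_c·A = 9.81 × 5.66496 × 0.70035 = 38.9207 kN.
I_c = b·h³/36 = 0.667 × 2.1³/36 = 0.171586 m⁴.
Centre of pressure: y_p = y_c + I_c/(y_c·A) = 6.68 + 0.171586/(6.68 × 0.70035) = 6.68 + 0.0366767 = 6.71668 m along the plane.
The resultant acts 0.7 + 0.0366767 = 0.736677 m (along the plate) below the hinge at the top edge, so the moment about the hinge is M = F × 0.736677 = 38.9207 × 0.736677 = 28.672 kN·m.

M ≈ 28.7 kN·m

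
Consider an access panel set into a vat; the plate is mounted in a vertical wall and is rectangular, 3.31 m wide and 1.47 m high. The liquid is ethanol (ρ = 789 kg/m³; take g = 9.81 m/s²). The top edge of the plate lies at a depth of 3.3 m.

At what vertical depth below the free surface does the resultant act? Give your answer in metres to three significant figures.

γ = ρg = 789 × 9.81 / 1000 = 7.74009 kN/m³.
The centroid lies 1.47/2 = 0.735 m below the top edge, so the centroid depth is h_c = 3.3 + 0.735 = 4.035 m.
A = 3.31 × 1.47 = 4.8657 m².
Resultant F = γ·h_c·A = 7.74009 × 4.035 × 4.8657 = 151.962 kN.
I_c = b·h³/12 = 3.31 × 1.47³/12 = 0.876191 m⁴.
Centre of pressure: y_p = y_c + I_c/(y_c·A) = 4.035 + 0.876191/(4.035 × 4.8657) = 4.035 + 0.0446283 = 4.07963 m along the plane.

h_p = 4.08 m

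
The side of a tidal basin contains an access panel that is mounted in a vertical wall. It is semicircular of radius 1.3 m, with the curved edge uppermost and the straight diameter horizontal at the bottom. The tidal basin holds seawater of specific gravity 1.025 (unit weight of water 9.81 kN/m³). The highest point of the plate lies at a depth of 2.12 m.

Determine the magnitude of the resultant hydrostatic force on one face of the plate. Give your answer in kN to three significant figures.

F ≈ 76.6 kN

γ = 1.025 × 9.81 = 10.05525 kN/m³.
The centroid lies 4r/(3π) = 0.551737 m above the diameter, so r − 4r/(3π) = 1.3 − 0.551737 = 0.748263 m below the topmost point, so the centroid depth is h_c = 2.12 + 0.748263 = 2.86826 m.
A = πr²/2 = π × 1.3²/2 = 2.65465 m².
Resultant F = γ·h_c·A = 10.05525 × 2.86826 × 2.65465 = 76.563 kN.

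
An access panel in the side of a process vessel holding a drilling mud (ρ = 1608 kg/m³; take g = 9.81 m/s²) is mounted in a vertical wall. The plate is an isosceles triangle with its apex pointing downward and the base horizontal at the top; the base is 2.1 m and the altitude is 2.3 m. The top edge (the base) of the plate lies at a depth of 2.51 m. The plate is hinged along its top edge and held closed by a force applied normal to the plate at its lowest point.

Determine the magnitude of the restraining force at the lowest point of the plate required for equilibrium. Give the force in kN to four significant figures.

γ = ρg = 1608 × 9.81 / 1000 = 15.77448 kN/m³.
With the apex down, the centroid sits h/3 = 2.3/3 = 0.766667 m below the base (the top edge), so the centroid depth is h_c = 2.51 + 0.766667 = 3.27667 m.
A = ½ × 2.1 × 2.3 = 2.415 m².
Resultant F = γ·h_c·A = 15.77448 × 3.27667 × 2.415 = 124.826 kN.
I_c = b·h³/36 = 2.1 × 2.3³/36 = 0.709742 m⁴.
Centre of pressure: y_p = y_c + I_c/(y_c·A) = 3.27667 + 0.709742/(3.27667 × 2.415) = 3.27667 + 0.0896914 = 3.36636 m along the plane.
The resultant acts 0.766667 + 0.0896914 = 0.856358 m (along the plate) below the hinge at the top edge, so the moment about the hinge is M = F × 0.856358 = 124.826 × 0.856358 = 106.896 kN·m.
A normal force at the bottom, 2.3 m from the hinge, must supply this moment: P = 106.896/2.3 = 46.4765 kN.

P ≈ 46.48 kN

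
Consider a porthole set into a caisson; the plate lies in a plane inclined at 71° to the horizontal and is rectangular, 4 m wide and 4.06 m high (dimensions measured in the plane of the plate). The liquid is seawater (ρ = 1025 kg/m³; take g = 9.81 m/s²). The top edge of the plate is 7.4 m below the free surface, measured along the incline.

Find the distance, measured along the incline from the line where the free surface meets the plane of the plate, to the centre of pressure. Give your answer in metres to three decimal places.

y_p = 9.576 m

γ = ρg = 1025 × 9.81 / 1000 = 10.05525 kN/m³.
Let θ = 71° be the plate's angle to the horizontal; measure y along the incline from where the plane meets the free surface. Vertical depth h = y·sinθ with sinθ = 0.945519.
The centroid lies 4.06/2 = 2.03 m below the top edge, so y_c = 7.4 + 2.03 = 9.43 m and h_c = 9.43 × 0.945519 = 8.91624 m.
A = 4 × 4.06 = 16.24 m².
Resultant F = γ·h_c·A = 10.05525 × 8.91624 × 16.24 = 1456 kN.
I_c = b·h³/12 = 4 × 4.06³/12 = 22.3078 m⁴.
Centre of pressure: y_p = y_c + I_c/(y_c·A) = 9.43 + 22.3078/(9.43 × 16.24) = 9.43 + 0.145666 = 9.57567 m along the plane.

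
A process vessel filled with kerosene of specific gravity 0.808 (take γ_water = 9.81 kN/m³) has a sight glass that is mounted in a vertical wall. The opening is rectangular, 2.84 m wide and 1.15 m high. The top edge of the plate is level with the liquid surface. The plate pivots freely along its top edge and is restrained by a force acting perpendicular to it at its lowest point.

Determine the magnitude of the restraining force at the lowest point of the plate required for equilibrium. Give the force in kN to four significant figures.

P ≈ 9.924 kN

γ = 0.808 × 9.81 = 7.92648 kN/m³.
The centroid lies 1.15/2 = 0.575 m below the top edge, so the centroid depth is h_c = 0.575 m.
A = 2.84 × 1.15 = 3.266 m².
Resultant F = γ·h_c·A = 7.92648 × 0.575 × 3.266 = 14.8855 kN.
I_c = b·h³/12 = 2.84 × 1.15³/12 = 0.35994 m⁴.
Centre of pressure: y_p = y_c + I_c/(y_c·A) = 0.575 + 0.35994/(0.575 × 3.266) = 0.575 + 0.191666 = 0.766666 m along the plane.
The resultant acts 0.575 + 0.191666 = 0.766666 m (along the plate) below the hinge at the top edge, so the moment about the hinge is M = F × 0.766666 = 14.8855 × 0.766666 = 11.4122 kN·m.
A normal force at the bottom, 1.15 m from the hinge, must supply this moment: P = 11.4122/1.15 = 9.92365 kN.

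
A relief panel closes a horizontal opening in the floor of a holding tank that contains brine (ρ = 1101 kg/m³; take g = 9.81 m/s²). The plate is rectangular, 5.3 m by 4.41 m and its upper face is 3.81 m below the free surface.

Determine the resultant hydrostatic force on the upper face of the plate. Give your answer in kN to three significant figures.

F ≈ 962 kN

γ = ρg = 1101 × 9.81 / 1000 = 10.80081 kN/m³.
The plate is horizontal, so pressure is uniform at p = γ·h = 10.80081 × 3.81 = 41.1511 kN/m².
A = 5.3 × 4.41 = 23.373 m².
F = p·A = 41.1511 × 23.373 = 961.825 kN.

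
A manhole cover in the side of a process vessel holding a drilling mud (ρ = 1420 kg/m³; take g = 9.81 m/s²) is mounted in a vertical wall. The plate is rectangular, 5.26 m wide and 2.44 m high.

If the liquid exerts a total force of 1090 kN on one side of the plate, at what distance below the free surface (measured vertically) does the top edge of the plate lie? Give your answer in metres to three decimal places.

γ = ρg = 1420 × 9.81 / 1000 = 13.9302 kN/m³.
A = 5.26 × 2.44 = 12.8344 m².
From F = γ·h_c·A, the centroid depth is h_c = 1090/(13.9302 × 12.8344) = 6.09668 m.
The centroid lies 2.44/2 = 1.22 m below the top edge, so the top edge sits at h_top = 6.09668 − 1.22 = 4.87668 m below the surface.

d_top ≈ 4.877 m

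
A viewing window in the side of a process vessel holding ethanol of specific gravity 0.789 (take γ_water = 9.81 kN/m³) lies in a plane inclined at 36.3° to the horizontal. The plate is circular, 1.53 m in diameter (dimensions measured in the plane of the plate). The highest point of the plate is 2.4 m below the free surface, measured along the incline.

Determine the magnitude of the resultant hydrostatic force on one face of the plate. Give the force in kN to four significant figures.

F ≈ 26.66 kN

γ = 0.789 × 9.81 = 7.74009 kN/m³.
Let θ = 36.3° be the plate's angle to the horizontal; measure y along the incline from where the plane meets the free surface. Vertical depth h = y·sinθ with sinθ = 0.592013.
The centroid is at the centre, 0.765 m below the top of the plate, so y_c = 2.4 + 0.765 = 3.165 m and h_c = 3.165 × 0.592013 = 1.87372 m.
A = π(0.765)² = 1.83854 m².
Resultant F = γ·h_c·A = 7.74009 × 1.87372 × 1.83854 = 26.6639 kN.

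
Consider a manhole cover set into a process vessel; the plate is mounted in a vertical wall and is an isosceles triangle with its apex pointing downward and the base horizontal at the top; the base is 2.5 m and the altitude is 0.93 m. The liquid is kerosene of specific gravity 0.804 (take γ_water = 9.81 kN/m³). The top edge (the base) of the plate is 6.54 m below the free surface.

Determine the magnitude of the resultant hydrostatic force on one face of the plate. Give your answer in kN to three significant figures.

γ = 0.804 × 9.81 = 7.88724 kN/m³.
With the apex down, the centroid sits h/3 = 0.93/3 = 0.31 m below the base (the top edge), so the centroid depth is h_c = 6.54 + 0.31 = 6.85 m.
A = ½ × 2.5 × 0.93 = 1.1625 m².
Resultant F = γ·h_c·A = 7.88724 × 6.85 × 1.1625 = 62.8071 kN.

F ≈ 62.8 kN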